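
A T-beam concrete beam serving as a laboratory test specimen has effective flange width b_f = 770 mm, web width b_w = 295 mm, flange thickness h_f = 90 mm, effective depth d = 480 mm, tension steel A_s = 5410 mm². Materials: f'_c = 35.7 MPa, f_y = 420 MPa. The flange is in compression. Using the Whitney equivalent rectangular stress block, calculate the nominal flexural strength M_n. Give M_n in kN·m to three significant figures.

Tension: T = A_s f_y = 5410 × 420 = 2272200 N.
Try a within the flange: a = T/(0.85 f'_c b_f) = 2272200/(0.85 × 35.7 × 770) = 97.25 mm.
a = 97.25 > h_f = 90 mm: the block extends into the web. Split into flange-overhang and web parts.
C_f = 0.85 f'_c (b_f − b_w) h_f = 0.85 × 35.7 × (770 − 295) × 90 = 1297249 N.
Remaining web compression depth: a_w = (T − C_f)/(0.85 f'_c b_w) = (2272200 − 1297249)/(0.85 × 35.7 × 295) = 108.91 mm.
M_n = C_f(d − h_f/2) + (T − C_f)(d − a_w/2) = 1297249 × (480 − 45) + 974951 × (480 − 54.455) = 564.30 + 414.89 = 979.19 × 10⁶ N·mm.
M_n = 979.19 kN·m.

M_n ≈ 979 kN·m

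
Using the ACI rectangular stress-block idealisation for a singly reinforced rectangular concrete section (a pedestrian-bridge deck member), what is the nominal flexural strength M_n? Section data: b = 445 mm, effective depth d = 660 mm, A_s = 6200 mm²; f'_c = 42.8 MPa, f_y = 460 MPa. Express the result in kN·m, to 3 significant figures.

M_n ≈ 1630 kN·m

T = A_s f_y = 6200 × 460 = 2852000 N = 2852 kN.
From C = T: a = T/(0.85 f'_c b) = 2852000/(0.85 × 42.8 × 445) = 176.17 mm.
M_n = T(d − a/2) = 2852 kN × (660 − 88.085) mm = 1631.10 kN·m.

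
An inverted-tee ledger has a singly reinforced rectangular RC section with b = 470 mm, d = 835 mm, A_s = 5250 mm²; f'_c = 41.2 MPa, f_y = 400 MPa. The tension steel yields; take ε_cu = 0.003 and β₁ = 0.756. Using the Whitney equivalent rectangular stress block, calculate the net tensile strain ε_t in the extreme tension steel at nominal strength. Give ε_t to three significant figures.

a = A_s f_y/(0.85 f'_c b) = 127.59 mm.
β₁ = 0.756, so c = a/β₁ = 127.59/0.756 = 168.77 mm.
From the linear strain diagram with ε_cu = 0.003: ε_t = 0.003 (d − c)/c = 0.003 × (835 − 168.77)/168.77 = 0.0118.
Since ε_t ≥ 0.005, the section is tension-controlled.

ε_t ≈ 0.0118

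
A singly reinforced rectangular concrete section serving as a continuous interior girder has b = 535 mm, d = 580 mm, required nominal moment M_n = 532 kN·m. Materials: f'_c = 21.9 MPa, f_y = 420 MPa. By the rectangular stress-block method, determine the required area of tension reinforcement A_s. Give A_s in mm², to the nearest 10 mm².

A_s ≈ 2390 mm²

With M_n = 0.85 f'_c a b (d − a/2), solve the quadratic for a:
a = d − √(d² − 2M_n/(0.85 f'_c b)) = 580 − √(580² − 2 × 532×10⁶/(0.85 × 21.9 × 535)) = 100.87 mm.
A_s = 0.85 f'_c a b / f_y = 0.85 × 21.9 × 100.87 × 535 / 420 = 2391.8 mm².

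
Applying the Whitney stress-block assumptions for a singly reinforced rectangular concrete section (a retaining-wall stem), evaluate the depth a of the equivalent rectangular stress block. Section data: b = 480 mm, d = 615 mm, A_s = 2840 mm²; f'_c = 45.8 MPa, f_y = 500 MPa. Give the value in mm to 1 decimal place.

a ≈ 76.0 mm

T = A_s f_y = 2840 × 500 = 1420000 N = 1420 kN.
Setting C = 0.85 f'_c a b equal to T: a = 1420000/(0.85 × 45.8 × 480) = 76.0 mm.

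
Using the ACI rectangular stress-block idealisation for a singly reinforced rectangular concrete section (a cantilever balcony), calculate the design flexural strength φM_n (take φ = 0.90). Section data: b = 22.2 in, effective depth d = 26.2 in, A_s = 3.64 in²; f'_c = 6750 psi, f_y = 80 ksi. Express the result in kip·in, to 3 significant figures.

φM_n ≈ 6570 kip·in

T = A_s f_y = 3.64 × 80 = 291.2 kips.
a = T/(0.85 f'_c b) = 291.2/(0.85 × 6.75 × 22.2) = 2.286 in.
M_n = T(d − a/2) = 291.2 × (26.2 − 1.143) = 7296.6 kip·in.
φM_n = 0.90 × 7296.6 = 6566.9 kip·in.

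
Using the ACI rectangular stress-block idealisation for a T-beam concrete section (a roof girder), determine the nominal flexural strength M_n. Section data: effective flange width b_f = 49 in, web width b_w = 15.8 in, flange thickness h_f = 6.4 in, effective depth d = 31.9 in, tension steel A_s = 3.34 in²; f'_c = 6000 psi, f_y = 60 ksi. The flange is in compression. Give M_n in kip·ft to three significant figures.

Tension: T = A_s f_y = 3.34 × 60 = 200.4 kips.
Try a within the flange: a = T/(0.85 f'_c b_f) = 200.4/(0.85 × 6 × 49) = 0.802 in.
Since a = 0.802 ≤ h_f = 6.4 in, the stress block lies entirely in the flange; analyse as a rectangular beam of width b_f.
M_n = T(d − a/2) = 200.4 × (31.9 − 0.401) = 6312.4 kip·in.
M_n = 6312.4/12 = 526.03 kip·ft.

M_n ≈ 526 kip·ft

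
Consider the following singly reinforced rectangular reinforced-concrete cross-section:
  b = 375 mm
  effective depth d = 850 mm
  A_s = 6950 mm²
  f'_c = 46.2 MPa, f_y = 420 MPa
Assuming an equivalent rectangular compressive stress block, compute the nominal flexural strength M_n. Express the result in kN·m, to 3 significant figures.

M_n ≈ 2190 kN·m

T = A_s f_y = 6950 × 420 = 2919000 N = 2919 kN.
From C = T: a = T/(0.85 f'_c b) = 2919000/(0.85 × 46.2 × 375) = 198.22 mm.
M_n = T(d − a/2) = 2919 kN × (850 − 99.11) mm = 2191.85 kN·m.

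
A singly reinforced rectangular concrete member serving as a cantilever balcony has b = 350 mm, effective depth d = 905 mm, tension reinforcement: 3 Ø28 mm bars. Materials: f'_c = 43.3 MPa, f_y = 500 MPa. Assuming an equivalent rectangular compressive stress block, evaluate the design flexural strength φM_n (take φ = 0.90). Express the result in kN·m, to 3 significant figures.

A_s = 3 × 616 = 1848 mm².
T = A_s f_y = 1848 × 500 = 924000 N = 924 kN.
From C = T: a = T/(0.85 f'_c b) = 924000/(0.85 × 43.3 × 350) = 71.73 mm.
M_n = T(d − a/2) = 924 kN × (905 − 35.865) mm = 803.08 kN·m.
φM_n = 0.90 × 803.08 = 722.77 kN·m.

φM_n ≈ 723 kN·m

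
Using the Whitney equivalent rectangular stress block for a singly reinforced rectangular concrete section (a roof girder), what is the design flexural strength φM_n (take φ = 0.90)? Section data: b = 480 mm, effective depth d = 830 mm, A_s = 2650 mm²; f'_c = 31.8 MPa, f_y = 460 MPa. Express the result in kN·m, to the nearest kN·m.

φM_n ≈ 859 kN·m

T = A_s f_y = 2650 × 460 = 1219000 N = 1219 kN.
From C = T: a = T/(0.85 f'_c b) = 1219000/(0.85 × 31.8 × 480) = 93.95 mm.
M_n = T(d − a/2) = 1219 kN × (830 − 46.975) mm = 954.51 kN·m.
φM_n = 0.90 × 954.51 = 859.06 kN·m.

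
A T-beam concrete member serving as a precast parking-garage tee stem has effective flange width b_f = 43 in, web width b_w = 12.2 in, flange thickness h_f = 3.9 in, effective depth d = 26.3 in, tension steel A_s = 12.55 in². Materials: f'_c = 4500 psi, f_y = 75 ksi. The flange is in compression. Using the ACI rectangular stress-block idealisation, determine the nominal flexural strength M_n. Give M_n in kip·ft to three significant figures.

Tension: T = A_s f_y = 12.55 × 75 = 941.25 kips.
Try a within the flange: a = T/(0.85 f'_c b_f) = 941.25/(0.85 × 4.5 × 43) = 5.723 in.
a = 5.723 > h_f = 3.9 in: the block extends into the web. Split into flange-overhang and web parts.
C_f = 0.85 f'_c (b_f − b_w) h_f = 0.85 × 4.5 × (43 − 12.2) × 3.9 = 459.5 kips.
Remaining web compression depth: a_w = (T − C_f)/(0.85 f'_c b_w) = (941.25 − 459.5)/(0.85 × 4.5 × 12.2) = 10.324 in.
M_n = C_f(d − h_f/2) + (T − C_f)(d − a_w/2) = 459.5 × (26.3 − 1.95) + 481.75 × (26.3 − 5.162) = 11188.8 + 10183.2 = 21372.0 kip·in.
M_n = 21372.0/12 = 1781.00 kip·ft.

M_n ≈ 1780 kip·ft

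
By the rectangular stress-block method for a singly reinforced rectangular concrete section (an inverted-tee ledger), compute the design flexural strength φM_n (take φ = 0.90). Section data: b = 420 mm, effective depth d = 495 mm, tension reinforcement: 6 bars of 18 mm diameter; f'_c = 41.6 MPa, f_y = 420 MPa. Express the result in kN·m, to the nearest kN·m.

A_s = 6 × 254 = 1524 mm².
T = A_s f_y = 1524 × 420 = 640080 N = 640.08 kN.
From C = T: a = T/(0.85 f'_c b) = 640080/(0.85 × 41.6 × 420) = 43.10 mm.
M_n = T(d − a/2) = 640.08 kN × (495 − 21.55) mm = 303.05 kN·m.
φM_n = 0.90 × 303.05 = 272.75 kN·m.

φM_n ≈ 273 kN·m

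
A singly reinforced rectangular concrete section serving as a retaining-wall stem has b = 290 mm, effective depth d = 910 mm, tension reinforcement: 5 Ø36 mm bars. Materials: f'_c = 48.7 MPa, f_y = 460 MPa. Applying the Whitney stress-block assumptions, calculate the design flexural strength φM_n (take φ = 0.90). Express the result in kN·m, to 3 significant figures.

φM_n ≈ 1710 kN·m

A_s = 5 × 1018 = 5090 mm².
T = A_s f_y = 5090 × 460 = 2341400 N = 2341.4 kN.
From C = T: a = T/(0.85 f'_c b) = 2341400/(0.85 × 48.7 × 290) = 195.04 mm.
M_n = T(d − a/2) = 2341.4 kN × (910 − 97.52) mm = 1902.34 kN·m.
φM_n = 0.90 × 1902.34 = 1712.11 kN·m.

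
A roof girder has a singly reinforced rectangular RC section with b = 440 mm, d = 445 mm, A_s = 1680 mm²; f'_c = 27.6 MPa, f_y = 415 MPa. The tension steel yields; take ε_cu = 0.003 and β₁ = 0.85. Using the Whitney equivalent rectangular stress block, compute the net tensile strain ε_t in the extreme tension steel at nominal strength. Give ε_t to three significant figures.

a = A_s f_y/(0.85 f'_c b) = 67.54 mm.
β₁ = 0.85, so c = a/β₁ = 67.54/0.85 = 79.46 mm.
From the linear strain diagram with ε_cu = 0.003: ε_t = 0.003 (d − c)/c = 0.003 × (445 − 79.46)/79.46 = 0.0138.
Since ε_t ≥ 0.005, the section is tension-controlled.

ε_t ≈ 0.0138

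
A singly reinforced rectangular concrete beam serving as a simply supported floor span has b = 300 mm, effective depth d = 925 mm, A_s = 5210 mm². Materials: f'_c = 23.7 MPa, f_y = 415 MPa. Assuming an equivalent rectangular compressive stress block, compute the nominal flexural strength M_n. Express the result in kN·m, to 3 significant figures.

T = A_s f_y = 5210 × 415 = 2162150 N = 2162.15 kN.
From C = T: a = T/(0.85 f'_c b) = 2162150/(0.85 × 23.7 × 300) = 357.76 mm.
M_n = T(d − a/2) = 2162.15 kN × (925 − 178.88) mm = 1613.22 kN·m.

M_n ≈ 1610 kN·m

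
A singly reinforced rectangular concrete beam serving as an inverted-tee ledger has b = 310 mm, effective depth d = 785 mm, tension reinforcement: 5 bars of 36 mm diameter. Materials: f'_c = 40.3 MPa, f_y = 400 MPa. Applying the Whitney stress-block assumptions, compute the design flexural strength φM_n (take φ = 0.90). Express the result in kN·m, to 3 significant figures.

A_s = 5 × 1018 = 5090 mm².
T = A_s f_y = 5090 × 400 = 2036000 N = 2036 kN.
From C = T: a = T/(0.85 f'_c b) = 2036000/(0.85 × 40.3 × 310) = 191.73 mm.
M_n = T(d − a/2) = 2036 kN × (785 − 95.865) mm = 1403.08 kN·m.
φM_n = 0.90 × 1403.08 = 1262.77 kN·m.

φM_n ≈ 1260 kN·m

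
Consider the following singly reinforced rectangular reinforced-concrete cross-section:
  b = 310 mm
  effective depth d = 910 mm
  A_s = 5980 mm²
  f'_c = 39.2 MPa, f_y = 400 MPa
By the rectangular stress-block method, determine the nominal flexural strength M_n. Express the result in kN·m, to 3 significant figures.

T = A_s f_y = 5980 × 400 = 2392000 N = 2392 kN.
From C = T: a = T/(0.85 f'_c b) = 2392000/(0.85 × 39.2 × 310) = 231.58 mm.
M_n = T(d − a/2) = 2392 kN × (910 − 115.79) mm = 1899.75 kN·m.

M_n ≈ 1900 kN·m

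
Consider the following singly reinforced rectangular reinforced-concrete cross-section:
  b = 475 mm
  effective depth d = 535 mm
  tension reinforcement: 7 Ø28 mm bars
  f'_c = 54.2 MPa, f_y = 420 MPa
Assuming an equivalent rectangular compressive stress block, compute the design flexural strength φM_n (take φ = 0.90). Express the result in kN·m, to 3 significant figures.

A_s = 7 × 616 = 4312 mm².
T = A_s f_y = 4312 × 420 = 1811040 N = 1811.04 kN.
From C = T: a = T/(0.85 f'_c b) = 1811040/(0.85 × 54.2 × 475) = 82.76 mm.
M_n = T(d − a/2) = 1811.04 kN × (535 − 41.38) mm = 893.97 kN·m.
φM_n = 0.90 × 893.97 = 804.57 kN·m.

φM_n ≈ 805 kN·m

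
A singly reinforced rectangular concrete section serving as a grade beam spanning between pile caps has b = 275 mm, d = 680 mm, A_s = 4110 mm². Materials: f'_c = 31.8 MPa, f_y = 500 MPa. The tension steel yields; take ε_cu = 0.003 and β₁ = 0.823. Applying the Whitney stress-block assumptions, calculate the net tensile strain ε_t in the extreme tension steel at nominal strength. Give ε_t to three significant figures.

a = A_s f_y/(0.85 f'_c b) = 276.46 mm.
β₁ = 0.823, so c = a/β₁ = 276.46/0.823 = 335.92 mm.
From the linear strain diagram with ε_cu = 0.003: ε_t = 0.003 (d − c)/c = 0.003 × (680 − 335.92)/335.92 = 0.00307.
ε_t < 0.004 — the section is over-reinforced for flexure under ACI limits.

ε_t ≈ 0.00307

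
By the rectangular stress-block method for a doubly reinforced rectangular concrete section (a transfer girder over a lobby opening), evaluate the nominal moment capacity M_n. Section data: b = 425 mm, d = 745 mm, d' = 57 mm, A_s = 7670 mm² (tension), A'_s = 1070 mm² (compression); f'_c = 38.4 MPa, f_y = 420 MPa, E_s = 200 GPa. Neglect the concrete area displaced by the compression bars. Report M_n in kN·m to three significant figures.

M_n ≈ 2100 kN·m

Assume both tension and compression steel yield.
Net tension couple steel: A_s − A'_s = 6600 mm².
a = (A_s − A'_s) f_y / (0.85 f'_c b) = 2772000/(0.85 × 38.4 × 425) = 199.83 mm.
c = a/β₁ = 199.83/0.776 = 257.51 mm; ε'_s = 0.003(c − d')/c = 0.0023 ≥ f_y/E_s = 0.0021, so compression steel does yield.
M_n = (A_s − A'_s) f_y (d − a/2) + A'_s f_y (d − d') = [2772000 × (745 − 99.915) + 449400 × (745 − 57)] × 10⁻⁶ = 1788.18 + 309.19 = 2097.37 kN·m.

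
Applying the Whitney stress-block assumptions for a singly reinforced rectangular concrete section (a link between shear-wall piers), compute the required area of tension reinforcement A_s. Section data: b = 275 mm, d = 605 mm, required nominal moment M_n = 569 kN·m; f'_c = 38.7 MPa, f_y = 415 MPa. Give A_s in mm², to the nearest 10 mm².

A_s ≈ 2500 mm²

With M_n = 0.85 f'_c a b (d − a/2), solve the quadratic for a:
a = d − √(d² − 2M_n/(0.85 f'_c b)) = 605 − √(605² − 2 × 569×10⁶/(0.85 × 38.7 × 275)) = 114.87 mm.
A_s = 0.85 f'_c a b / f_y = 0.85 × 38.7 × 114.87 × 275 / 415 = 2503.9 mm².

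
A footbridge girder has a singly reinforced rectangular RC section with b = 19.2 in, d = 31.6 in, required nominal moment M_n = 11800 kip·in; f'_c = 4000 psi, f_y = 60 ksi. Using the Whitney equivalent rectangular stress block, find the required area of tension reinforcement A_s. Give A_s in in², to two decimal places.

A_s ≈ 6.92 in²

From M_n = 0.85 f'_c a b (d − a/2):
a = d − √(d² − 2M_n/(0.85 f'_c b)) = 31.6 − √(31.6² − 2 × 11800/(0.85 × 4 × 19.2)) = 6.360 in.
A_s = 0.85 f'_c a b / f_y = 0.85 × 4 × 6.360 × 19.2 / 60 = 6.920 in².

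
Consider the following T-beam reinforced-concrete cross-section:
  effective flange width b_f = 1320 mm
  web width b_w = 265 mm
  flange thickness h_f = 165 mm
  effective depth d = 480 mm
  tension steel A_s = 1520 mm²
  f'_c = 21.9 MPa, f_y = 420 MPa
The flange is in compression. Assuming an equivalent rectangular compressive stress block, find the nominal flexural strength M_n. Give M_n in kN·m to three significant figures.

M_n ≈ 298 kN·m

Tension: T = A_s f_y = 1520 × 420 = 638400 N.
Try a within the flange: a = T/(0.85 f'_c b_f) = 638400/(0.85 × 21.9 × 1320) = 25.98 mm.
Since a = 25.98 ≤ h_f = 165 mm, the stress block lies entirely in the flange; analyse as a rectangular beam of width b_f.
M_n = T(d − a/2) = 638400 × (480 − 12.99) = 298.14 × 10⁶ N·mm.
M_n = 298.14 kN·m.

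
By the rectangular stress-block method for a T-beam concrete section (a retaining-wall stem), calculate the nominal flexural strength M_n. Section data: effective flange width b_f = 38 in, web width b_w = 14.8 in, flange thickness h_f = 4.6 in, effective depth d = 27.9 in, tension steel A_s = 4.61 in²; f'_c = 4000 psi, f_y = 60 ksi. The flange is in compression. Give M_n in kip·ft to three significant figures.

Tension: T = A_s f_y = 4.61 × 60 = 276.6 kips.
Try a within the flange: a = T/(0.85 f'_c b_f) = 276.6/(0.85 × 4 × 38) = 2.141 in.
Since a = 2.141 ≤ h_f = 4.6 in, the stress block lies entirely in the flange; analyse as a rectangular beam of width b_f.
M_n = T(d − a/2) = 276.6 × (27.9 − 1.0705) = 7421.0 kip·in.
M_n = 7421.0/12 = 618.42 kip·ft.

M_n ≈ 618 kip·ft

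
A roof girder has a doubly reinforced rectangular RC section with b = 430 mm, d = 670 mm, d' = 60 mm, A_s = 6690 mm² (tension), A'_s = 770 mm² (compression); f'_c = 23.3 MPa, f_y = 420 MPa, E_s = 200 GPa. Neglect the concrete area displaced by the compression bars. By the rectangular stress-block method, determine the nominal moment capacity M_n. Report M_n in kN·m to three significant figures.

Assume both tension and compression steel yield.
Net tension couple steel: A_s − A'_s = 5920 mm².
a = (A_s − A'_s) f_y / (0.85 f'_c b) = 2486400/(0.85 × 23.3 × 430) = 291.96 mm.
c = a/β₁ = 291.96/0.85 = 343.48 mm; ε'_s = 0.003(c − d')/c = 0.0025 ≥ f_y/E_s = 0.0021, so compression steel does yield.
M_n = (A_s − A'_s) f_y (d − a/2) + A'_s f_y (d − d') = [2486400 × (670 − 145.98) + 323400 × (670 − 60)] × 10⁻⁶ = 1302.92 + 197.27 = 1500.19 kN·m.

M_n ≈ 1500 kN·m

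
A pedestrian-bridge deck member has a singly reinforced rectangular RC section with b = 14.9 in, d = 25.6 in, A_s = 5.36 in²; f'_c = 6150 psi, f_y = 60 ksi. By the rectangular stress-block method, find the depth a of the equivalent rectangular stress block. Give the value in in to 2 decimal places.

T = A_s f_y = 5.36 × 60 = 321.6 kips.
a = T/(0.85 f'_c b) = 321.6/(0.85 × 6.15 × 14.9) = 4.13 in.

a ≈ 4.13 in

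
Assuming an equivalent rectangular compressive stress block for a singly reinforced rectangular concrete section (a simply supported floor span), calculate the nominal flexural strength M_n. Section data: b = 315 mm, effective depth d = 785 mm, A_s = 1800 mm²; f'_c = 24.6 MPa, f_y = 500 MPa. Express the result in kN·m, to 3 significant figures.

M_n ≈ 645 kN·m

T = A_s f_y = 1800 × 500 = 900000 N = 900 kN.
From C = T: a = T/(0.85 f'_c b) = 900000/(0.85 × 24.6 × 315) = 136.64 mm.
M_n = T(d − a/2) = 900 kN × (785 − 68.32) mm = 645.01 kN·m.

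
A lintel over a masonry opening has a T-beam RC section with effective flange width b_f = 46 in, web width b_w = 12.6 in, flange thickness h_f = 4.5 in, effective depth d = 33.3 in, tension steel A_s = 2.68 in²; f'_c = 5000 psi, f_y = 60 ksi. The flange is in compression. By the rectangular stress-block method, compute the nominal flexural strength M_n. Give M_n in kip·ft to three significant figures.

Tension: T = A_s f_y = 2.68 × 60 = 160.8 kips.
Try a within the flange: a = T/(0.85 f'_c b_f) = 160.8/(0.85 × 5 × 46) = 0.823 in.
Since a = 0.823 ≤ h_f = 4.5 in, the stress block lies entirely in the flange; analyse as a rectangular beam of width b_f.
M_n = T(d − a/2) = 160.8 × (33.3 − 0.4115) = 5288.5 kip·in.
M_n = 5288.5/12 = 440.71 kip·ft.

M_n ≈ 441 kip·ft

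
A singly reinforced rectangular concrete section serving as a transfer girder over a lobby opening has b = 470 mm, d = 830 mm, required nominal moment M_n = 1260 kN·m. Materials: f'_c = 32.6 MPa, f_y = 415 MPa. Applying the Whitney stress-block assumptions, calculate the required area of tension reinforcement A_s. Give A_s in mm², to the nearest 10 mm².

With M_n = 0.85 f'_c a b (d − a/2), solve the quadratic for a:
a = d − √(d² − 2M_n/(0.85 f'_c b)) = 830 − √(830² − 2 × 1260×10⁶/(0.85 × 32.6 × 470)) = 126.15 mm.
A_s = 0.85 f'_c a b / f_y = 0.85 × 32.6 × 126.15 × 470 / 415 = 3958.9 mm².

A_s ≈ 3960 mm²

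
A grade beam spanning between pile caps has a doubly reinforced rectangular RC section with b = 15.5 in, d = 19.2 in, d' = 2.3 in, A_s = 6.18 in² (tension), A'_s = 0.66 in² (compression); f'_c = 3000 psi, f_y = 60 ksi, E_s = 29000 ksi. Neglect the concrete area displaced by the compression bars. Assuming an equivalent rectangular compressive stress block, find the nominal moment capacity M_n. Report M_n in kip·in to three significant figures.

M_n ≈ 5640 kip·in

Assume both steels yield.
a = (A_s − A'_s) f_y/(0.85 f'_c b) = (6.18 − 0.66) × 60/(0.85 × 3 × 15.5) = 8.380 in.
c = a/β₁ = 8.380/0.85 = 9.859 in; ε'_s = 0.003(c − d')/c = 0.0023 ≥ ε_y = 0.0021, so the compression steel yields.
M_n = (A_s − A'_s) f_y (d − a/2) + A'_s f_y (d − d') = 331.2 × (19.2 − 4.19) + 39.6 × (19.2 − 2.3) = 4971.3 + 669.2 = 5640.5 kip·in.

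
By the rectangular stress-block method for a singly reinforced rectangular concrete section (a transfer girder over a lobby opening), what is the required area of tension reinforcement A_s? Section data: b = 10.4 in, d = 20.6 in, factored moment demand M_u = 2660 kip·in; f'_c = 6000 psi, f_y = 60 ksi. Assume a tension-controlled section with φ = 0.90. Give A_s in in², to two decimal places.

M_n = M_u/φ = 2660/0.90 = 2955.56 kip·in.
From M_n = 0.85 f'_c a b (d − a/2):
a = d − √(d² − 2M_n/(0.85 f'_c b)) = 20.6 − √(20.6² − 2 × 2955.56/(0.85 × 6 × 10.4)) = 2.911 in.
A_s = 0.85 f'_c a b / f_y = 0.85 × 6 × 2.911 × 10.4 / 60 = 2.573 in².

A_s ≈ 2.57 in²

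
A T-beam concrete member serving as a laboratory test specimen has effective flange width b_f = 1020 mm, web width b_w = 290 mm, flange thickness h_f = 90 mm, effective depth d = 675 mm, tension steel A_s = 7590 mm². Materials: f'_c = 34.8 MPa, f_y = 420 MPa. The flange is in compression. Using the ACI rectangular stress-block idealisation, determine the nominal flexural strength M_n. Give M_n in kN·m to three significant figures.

M_n ≈ 1970 kN·m

Tension: T = A_s f_y = 7590 × 420 = 3187800 N.
Try a within the flange: a = T/(0.85 f'_c b_f) = 3187800/(0.85 × 34.8 × 1020) = 105.66 mm.
a = 105.66 > h_f = 90 mm: the block extends into the web. Split into flange-overhang and web parts.
C_f = 0.85 f'_c (b_f − b_w) h_f = 0.85 × 34.8 × (1020 − 290) × 90 = 1943406 N.
Remaining web compression depth: a_w = (T − C_f)/(0.85 f'_c b_w) = (3187800 − 1943406)/(0.85 × 34.8 × 290) = 145.06 mm.
M_n = C_f(d − h_f/2) + (T − C_f)(d − a_w/2) = 1943406 × (675 − 45) + 1244394 × (675 − 72.53) = 1224.35 + 749.71 = 1974.06 × 10⁶ N·mm.
M_n = 1974.06 kN·m.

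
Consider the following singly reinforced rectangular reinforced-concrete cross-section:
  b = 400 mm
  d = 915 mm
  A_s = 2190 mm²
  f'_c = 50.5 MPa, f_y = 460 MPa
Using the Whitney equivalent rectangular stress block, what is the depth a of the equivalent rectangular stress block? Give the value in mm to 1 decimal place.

a ≈ 58.7 mm

T = A_s f_y = 2190 × 460 = 1007400 N = 1007.4 kN.
Setting C = 0.85 f'_c a b equal to T: a = 1007400/(0.85 × 50.5 × 400) = 58.7 mm.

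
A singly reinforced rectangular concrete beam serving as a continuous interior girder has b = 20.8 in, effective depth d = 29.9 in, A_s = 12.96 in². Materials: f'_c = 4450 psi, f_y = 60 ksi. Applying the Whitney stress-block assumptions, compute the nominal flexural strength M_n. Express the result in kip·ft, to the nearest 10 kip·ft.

T = A_s f_y = 12.96 × 60 = 777.6 kips.
a = T/(0.85 f'_c b) = 777.6/(0.85 × 4.45 × 20.8) = 9.884 in.
M_n = T(d − a/2) = 777.6 × (29.9 − 4.942) = 19407.3 kip·in = 19407.3/12 = 1617.28 kip·ft.

M_n ≈ 1620 kip·ft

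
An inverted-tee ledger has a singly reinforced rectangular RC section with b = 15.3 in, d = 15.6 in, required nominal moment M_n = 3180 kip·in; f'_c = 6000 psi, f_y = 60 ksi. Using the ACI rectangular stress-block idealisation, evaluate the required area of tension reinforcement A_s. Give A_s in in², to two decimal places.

A_s ≈ 3.74 in²

From M_n = 0.85 f'_c a b (d − a/2):
a = d − √(d² − 2M_n/(0.85 f'_c b)) = 15.6 − √(15.6² − 2 × 3180/(0.85 × 6 × 15.3)) = 2.878 in.
A_s = 0.85 f'_c a b / f_y = 0.85 × 6 × 2.878 × 15.3 / 60 = 3.743 in².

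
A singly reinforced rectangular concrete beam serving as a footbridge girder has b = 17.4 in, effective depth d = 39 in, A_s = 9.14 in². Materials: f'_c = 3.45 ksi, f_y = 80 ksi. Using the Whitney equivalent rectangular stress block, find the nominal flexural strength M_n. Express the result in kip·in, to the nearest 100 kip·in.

M_n ≈ 23300 kip·in

T = A_s f_y = 9.14 × 80 = 731.2 kips.
a = T/(0.85 f'_c b) = 731.2/(0.85 × 3.45 × 17.4) = 14.330 in.
M_n = T(d − a/2) = 731.2 × (39 − 7.165) = 23277.8 kip·in.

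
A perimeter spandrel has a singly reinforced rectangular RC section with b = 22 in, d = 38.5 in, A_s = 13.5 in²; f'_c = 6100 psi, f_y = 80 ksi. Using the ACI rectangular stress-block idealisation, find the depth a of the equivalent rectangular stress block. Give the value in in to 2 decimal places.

T = A_s f_y = 13.5 × 80 = 1080 kips.
a = T/(0.85 f'_c b) = 1080/(0.85 × 6.1 × 22) = 9.47 in.

a ≈ 9.47 in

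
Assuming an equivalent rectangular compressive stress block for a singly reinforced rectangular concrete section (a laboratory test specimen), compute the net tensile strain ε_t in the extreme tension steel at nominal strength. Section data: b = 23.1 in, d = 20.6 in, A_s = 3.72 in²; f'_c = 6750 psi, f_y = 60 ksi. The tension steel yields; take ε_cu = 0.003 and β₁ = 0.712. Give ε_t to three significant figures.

ε_t ≈ 0.0231

a = A_s f_y/(0.85 f'_c b) = 1.684 in.
β₁ = 0.712, so c = a/β₁ = 1.684/0.712 = 2.365 in.
From the linear strain diagram with ε_cu = 0.003: ε_t = 0.003 (d − c)/c = 0.003 × (20.6 − 2.365)/2.365 = 0.0231.
Since ε_t ≥ 0.005, the section is tension-controlled.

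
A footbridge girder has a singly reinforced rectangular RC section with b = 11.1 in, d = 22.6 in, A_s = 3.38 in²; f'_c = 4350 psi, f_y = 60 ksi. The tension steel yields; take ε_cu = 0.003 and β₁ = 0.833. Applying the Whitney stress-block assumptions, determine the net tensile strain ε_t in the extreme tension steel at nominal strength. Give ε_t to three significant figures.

a = A_s f_y/(0.85 f'_c b) = 4.941 in.
β₁ = 0.833, so c = a/β₁ = 4.941/0.833 = 5.932 in.
From the linear strain diagram with ε_cu = 0.003: ε_t = 0.003 (d − c)/c = 0.003 × (22.6 − 5.932)/5.932 = 0.00843.
Since ε_t ≥ 0.005, the section is tension-controlled.

ε_t ≈ 0.00843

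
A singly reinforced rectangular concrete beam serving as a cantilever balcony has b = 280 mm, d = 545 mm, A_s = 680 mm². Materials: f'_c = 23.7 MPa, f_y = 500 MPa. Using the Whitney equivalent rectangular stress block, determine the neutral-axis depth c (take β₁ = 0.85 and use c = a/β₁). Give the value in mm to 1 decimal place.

T = A_s f_y = 680 × 500 = 340000 N = 340 kN.
Setting C = 0.85 f'_c a b equal to T: a = 340000/(0.85 × 23.7 × 280) = 60.277 mm.
With β₁ = 0.85, c = a/β₁ = 60.277/0.85 = 70.9 mm.

c ≈ 70.9 mm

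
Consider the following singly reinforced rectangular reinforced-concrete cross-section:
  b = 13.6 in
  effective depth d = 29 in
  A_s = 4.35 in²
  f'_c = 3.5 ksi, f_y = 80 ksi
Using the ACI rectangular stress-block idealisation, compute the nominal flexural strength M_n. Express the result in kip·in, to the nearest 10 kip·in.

M_n ≈ 8600 kip·in

T = A_s f_y = 4.35 × 80 = 348 kips.
a = T/(0.85 f'_c b) = 348/(0.85 × 3.5 × 13.6) = 8.601 in.
M_n = T(d − a/2) = 348 × (29 − 4.3005) = 8595.4 kip·in.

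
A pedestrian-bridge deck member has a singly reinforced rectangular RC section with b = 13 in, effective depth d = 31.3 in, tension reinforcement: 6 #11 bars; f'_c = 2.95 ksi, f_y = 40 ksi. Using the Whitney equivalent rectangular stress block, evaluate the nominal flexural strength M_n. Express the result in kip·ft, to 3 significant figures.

A_s = 6 × 1.56 = 9.36 in².
T = A_s f_y = 9.36 × 40 = 374.4 kips.
a = T/(0.85 f'_c b) = 374.4/(0.85 × 2.95 × 13) = 11.486 in.
M_n = T(d − a/2) = 374.4 × (31.3 − 5.743) = 9568.5 kip·in = 9568.5/12 = 797.38 kip·ft.

M_n ≈ 797 kip·ft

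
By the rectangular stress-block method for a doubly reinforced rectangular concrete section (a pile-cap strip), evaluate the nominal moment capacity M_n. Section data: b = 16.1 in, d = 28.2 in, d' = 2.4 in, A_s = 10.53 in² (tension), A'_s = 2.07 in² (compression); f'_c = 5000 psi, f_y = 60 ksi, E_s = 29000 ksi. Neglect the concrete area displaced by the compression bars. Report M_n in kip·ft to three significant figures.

M_n ≈ 1300 kip·ft

Assume both steels yield.
a = (A_s − A'_s) f_y/(0.85 f'_c b) = (10.53 − 2.07) × 60/(0.85 × 5 × 16.1) = 7.418 in.
c = a/β₁ = 7.418/0.8 = 9.273 in; ε'_s = 0.003(c − d')/c = 0.0022 ≥ ε_y = 0.0021, so the compression steel yields.
M_n = (A_s − A'_s) f_y (d − a/2) + A'_s f_y (d − d') = 507.6 × (28.2 − 3.709) + 124.2 × (28.2 − 2.4) = 12431.6 + 3204.4 = 15636.0 kip·in = 15636.0/12 = 1303.00 kip·ft.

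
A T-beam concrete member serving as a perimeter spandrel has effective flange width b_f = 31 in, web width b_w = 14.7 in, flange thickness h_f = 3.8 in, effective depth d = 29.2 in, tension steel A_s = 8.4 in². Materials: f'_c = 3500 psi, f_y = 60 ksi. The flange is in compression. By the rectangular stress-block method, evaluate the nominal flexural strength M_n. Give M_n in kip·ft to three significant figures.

M_n ≈ 1100 kip·ft

Tension: T = A_s f_y = 8.4 × 60 = 504 kips.
Try a within the flange: a = T/(0.85 f'_c b_f) = 504/(0.85 × 3.5 × 31) = 5.465 in.
a = 5.465 > h_f = 3.8 in: the block extends into the web. Split into flange-overhang and web parts.
C_f = 0.85 f'_c (b_f − b_w) h_f = 0.85 × 3.5 × (31 − 14.7) × 3.8 = 184.3 kips.
Remaining web compression depth: a_w = (T − C_f)/(0.85 f'_c b_w) = (504 − 184.3)/(0.85 × 3.5 × 14.7) = 7.310 in.
M_n = C_f(d − h_f/2) + (T − C_f)(d − a_w/2) = 184.3 × (29.2 − 1.9) + 319.7 × (29.2 − 3.655) = 5031.4 + 8166.7 = 13198.1 kip·in.
M_n = 13198.1/12 = 1099.84 kip·ft.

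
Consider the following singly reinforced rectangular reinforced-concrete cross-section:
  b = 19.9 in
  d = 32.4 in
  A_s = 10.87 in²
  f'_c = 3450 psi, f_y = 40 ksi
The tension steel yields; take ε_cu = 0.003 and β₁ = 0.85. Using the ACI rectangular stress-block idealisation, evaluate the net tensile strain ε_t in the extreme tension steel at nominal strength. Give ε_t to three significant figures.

a = A_s f_y/(0.85 f'_c b) = 7.451 in.
β₁ = 0.85, so c = a/β₁ = 7.451/0.85 = 8.766 in.
From the linear strain diagram with ε_cu = 0.003: ε_t = 0.003 (d − c)/c = 0.003 × (32.4 − 8.766)/8.766 = 0.00809.
Since ε_t ≥ 0.005, the section is tension-controlled.

ε_t ≈ 0.00809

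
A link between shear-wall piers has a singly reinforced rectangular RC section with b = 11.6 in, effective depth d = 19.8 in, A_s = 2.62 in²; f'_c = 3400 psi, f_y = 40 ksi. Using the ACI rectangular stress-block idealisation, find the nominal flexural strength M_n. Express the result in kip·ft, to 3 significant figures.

M_n ≈ 159 kip·ft

T = A_s f_y = 2.62 × 40 = 104.8 kips.
a = T/(0.85 f'_c b) = 104.8/(0.85 × 3.4 × 11.6) = 3.126 in.
M_n = T(d − a/2) = 104.8 × (19.8 − 1.563) = 1911.2 kip·in = 1911.2/12 = 159.27 kip·ft.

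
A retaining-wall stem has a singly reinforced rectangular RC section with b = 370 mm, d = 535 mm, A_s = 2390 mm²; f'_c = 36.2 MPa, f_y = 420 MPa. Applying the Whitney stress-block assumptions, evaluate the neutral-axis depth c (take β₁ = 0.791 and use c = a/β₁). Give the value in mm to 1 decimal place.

T = A_s f_y = 2390 × 420 = 1003800 N = 1003.8 kN.
Setting C = 0.85 f'_c a b equal to T: a = 1003800/(0.85 × 36.2 × 370) = 88.169 mm.
With β₁ = 0.791, c = a/β₁ = 88.169/0.791 = 111.5 mm.

c ≈ 111.5 mm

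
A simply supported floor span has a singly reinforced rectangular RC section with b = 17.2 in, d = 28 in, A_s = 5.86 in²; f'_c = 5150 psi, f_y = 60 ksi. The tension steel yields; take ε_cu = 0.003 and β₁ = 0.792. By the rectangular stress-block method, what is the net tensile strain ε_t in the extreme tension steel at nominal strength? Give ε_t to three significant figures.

ε_t ≈ 0.0112

a = A_s f_y/(0.85 f'_c b) = 4.670 in.
β₁ = 0.792, so c = a/β₁ = 4.670/0.792 = 5.896 in.
From the linear strain diagram with ε_cu = 0.003: ε_t = 0.003 (d − c)/c = 0.003 × (28 − 5.896)/5.896 = 0.0112.
Since ε_t ≥ 0.005, the section is tension-controlled.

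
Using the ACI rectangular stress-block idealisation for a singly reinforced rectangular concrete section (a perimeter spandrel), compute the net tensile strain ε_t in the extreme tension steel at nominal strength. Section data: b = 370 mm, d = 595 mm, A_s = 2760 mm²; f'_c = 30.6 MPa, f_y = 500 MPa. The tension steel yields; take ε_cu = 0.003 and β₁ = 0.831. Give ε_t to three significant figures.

a = A_s f_y/(0.85 f'_c b) = 143.40 mm.
β₁ = 0.831, so c = a/β₁ = 143.40/0.831 = 172.56 mm.
From the linear strain diagram with ε_cu = 0.003: ε_t = 0.003 (d − c)/c = 0.003 × (595 − 172.56)/172.56 = 0.00734.
Since ε_t ≥ 0.005, the section is tension-controlled.

ε_t ≈ 0.00734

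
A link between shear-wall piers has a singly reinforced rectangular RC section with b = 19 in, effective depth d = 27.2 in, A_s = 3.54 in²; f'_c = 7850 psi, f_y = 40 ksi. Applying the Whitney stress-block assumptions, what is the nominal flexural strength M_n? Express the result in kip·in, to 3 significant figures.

M_n ≈ 3770 kip·in

T = A_s f_y = 3.54 × 40 = 141.6 kips.
a = T/(0.85 f'_c b) = 141.6/(0.85 × 7.85 × 19) = 1.117 in.
M_n = T(d − a/2) = 141.6 × (27.2 − 0.5585) = 3772.4 kip·in.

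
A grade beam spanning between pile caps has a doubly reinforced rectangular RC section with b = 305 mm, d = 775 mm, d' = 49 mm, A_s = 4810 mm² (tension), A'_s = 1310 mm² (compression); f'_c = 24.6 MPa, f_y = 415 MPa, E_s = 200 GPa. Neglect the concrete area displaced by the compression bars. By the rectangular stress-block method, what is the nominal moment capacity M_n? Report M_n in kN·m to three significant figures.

M_n ≈ 1350 kN·m

Assume both tension and compression steel yield.
Net tension couple steel: A_s − A'_s = 3500 mm².
a = (A_s − A'_s) f_y / (0.85 f'_c b) = 1452500/(0.85 × 24.6 × 305) = 227.75 mm.
c = a/β₁ = 227.75/0.85 = 267.94 mm; ε'_s = 0.003(c − d')/c = 0.0025 ≥ f_y/E_s = 0.0021, so compression steel does yield.
M_n = (A_s − A'_s) f_y (d − a/2) + A'_s f_y (d − d') = [1452500 × (775 − 113.875) + 543650 × (775 − 49)] × 10⁻⁶ = 960.28 + 394.69 = 1354.97 kN·m.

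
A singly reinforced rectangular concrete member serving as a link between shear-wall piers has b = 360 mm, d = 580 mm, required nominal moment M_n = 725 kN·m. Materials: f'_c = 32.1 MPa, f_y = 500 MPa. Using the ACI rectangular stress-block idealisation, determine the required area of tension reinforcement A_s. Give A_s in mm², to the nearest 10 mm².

With M_n = 0.85 f'_c a b (d − a/2), solve the quadratic for a:
a = d − √(d² − 2M_n/(0.85 f'_c b)) = 580 − √(580² − 2 × 725×10⁶/(0.85 × 32.1 × 360)) = 145.51 mm.
A_s = 0.85 f'_c a b / f_y = 0.85 × 32.1 × 145.51 × 360 / 500 = 2858.6 mm².

A_s ≈ 2860 mm²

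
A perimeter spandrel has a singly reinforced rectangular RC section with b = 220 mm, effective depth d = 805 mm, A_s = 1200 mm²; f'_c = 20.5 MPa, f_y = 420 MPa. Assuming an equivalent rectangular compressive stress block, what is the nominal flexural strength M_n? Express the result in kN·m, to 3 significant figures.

T = A_s f_y = 1200 × 420 = 504000 N = 504 kN.
From C = T: a = T/(0.85 f'_c b) = 504000/(0.85 × 20.5 × 220) = 131.47 mm.
M_n = T(d − a/2) = 504 kN × (805 − 65.735) mm = 372.59 kN·m.

M_n ≈ 373 kN·m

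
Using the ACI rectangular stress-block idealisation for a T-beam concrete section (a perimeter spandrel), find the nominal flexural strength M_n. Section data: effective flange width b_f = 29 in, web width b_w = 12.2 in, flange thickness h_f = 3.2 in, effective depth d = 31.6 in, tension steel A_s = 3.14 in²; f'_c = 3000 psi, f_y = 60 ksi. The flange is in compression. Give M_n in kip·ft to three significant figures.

M_n ≈ 476 kip·ft

Tension: T = A_s f_y = 3.14 × 60 = 188.4 kips.
Try a within the flange: a = T/(0.85 f'_c b_f) = 188.4/(0.85 × 3 × 29) = 2.548 in.
Since a = 2.548 ≤ h_f = 3.2 in, the stress block lies entirely in the flange; analyse as a rectangular beam of width b_f.
M_n = T(d − a/2) = 188.4 × (31.6 − 1.274) = 5713.4 kip·in.
M_n = 5713.4/12 = 476.12 kip·ft.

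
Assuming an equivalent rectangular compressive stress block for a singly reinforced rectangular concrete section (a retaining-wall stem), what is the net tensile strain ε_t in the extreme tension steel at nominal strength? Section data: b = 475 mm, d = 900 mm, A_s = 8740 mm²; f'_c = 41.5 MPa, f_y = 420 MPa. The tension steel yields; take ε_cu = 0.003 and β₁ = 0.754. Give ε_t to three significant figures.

ε_t ≈ 0.00629

a = A_s f_y/(0.85 f'_c b) = 219.08 mm.
β₁ = 0.754, so c = a/β₁ = 219.08/0.754 = 290.56 mm.
From the linear strain diagram with ε_cu = 0.003: ε_t = 0.003 (d − c)/c = 0.003 × (900 − 290.56)/290.56 = 0.00629.
Since ε_t ≥ 0.005, the section is tension-controlled.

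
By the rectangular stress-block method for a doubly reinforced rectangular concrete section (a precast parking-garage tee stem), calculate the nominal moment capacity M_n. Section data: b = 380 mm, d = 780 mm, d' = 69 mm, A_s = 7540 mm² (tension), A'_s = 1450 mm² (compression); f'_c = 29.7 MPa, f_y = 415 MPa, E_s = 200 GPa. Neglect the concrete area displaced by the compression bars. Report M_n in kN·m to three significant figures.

Assume both tension and compression steel yield.
Net tension couple steel: A_s − A'_s = 6090 mm².
a = (A_s − A'_s) f_y / (0.85 f'_c b) = 2527350/(0.85 × 29.7 × 380) = 263.45 mm.
c = a/β₁ = 263.45/0.838 = 314.38 mm; ε'_s = 0.003(c − d')/c = 0.0023 ≥ f_y/E_s = 0.0021, so compression steel does yield.
M_n = (A_s − A'_s) f_y (d − a/2) + A'_s f_y (d − d') = [2527350 × (780 − 131.725) + 601750 × (780 − 69)] × 10⁻⁶ = 1638.42 + 427.84 = 2066.26 kN·m.

M_n ≈ 2070 kN·m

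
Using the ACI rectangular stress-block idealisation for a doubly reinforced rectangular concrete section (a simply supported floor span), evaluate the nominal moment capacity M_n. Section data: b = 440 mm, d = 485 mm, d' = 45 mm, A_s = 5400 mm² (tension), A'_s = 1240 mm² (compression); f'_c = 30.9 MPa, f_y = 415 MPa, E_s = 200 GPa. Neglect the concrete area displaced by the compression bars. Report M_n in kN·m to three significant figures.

M_n ≈ 935 kN·m

Assume both tension and compression steel yield.
Net tension couple steel: A_s − A'_s = 4160 mm².
a = (A_s − A'_s) f_y / (0.85 f'_c b) = 1726400/(0.85 × 30.9 × 440) = 149.39 mm.
c = a/β₁ = 149.39/0.829 = 180.21 mm; ε'_s = 0.003(c − d')/c = 0.0023 ≥ f_y/E_s = 0.0021, so compression steel does yield.
M_n = (A_s − A'_s) f_y (d − a/2) + A'_s f_y (d − d') = [1726400 × (485 − 74.695) + 514600 × (485 − 45)] × 10⁻⁶ = 708.35 + 226.42 = 934.77 kN·m.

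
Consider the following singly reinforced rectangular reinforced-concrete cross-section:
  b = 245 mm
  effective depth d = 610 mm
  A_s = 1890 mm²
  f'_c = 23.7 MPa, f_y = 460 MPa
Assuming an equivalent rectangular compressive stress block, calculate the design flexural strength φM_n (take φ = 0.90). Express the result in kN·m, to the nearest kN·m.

φM_n ≈ 408 kN·m

T = A_s f_y = 1890 × 460 = 869400 N = 869.4 kN.
From C = T: a = T/(0.85 f'_c b) = 869400/(0.85 × 23.7 × 245) = 176.15 mm.
M_n = T(d − a/2) = 869.4 kN × (610 − 88.075) mm = 453.76 kN·m.
φM_n = 0.90 × 453.76 = 408.38 kN·m.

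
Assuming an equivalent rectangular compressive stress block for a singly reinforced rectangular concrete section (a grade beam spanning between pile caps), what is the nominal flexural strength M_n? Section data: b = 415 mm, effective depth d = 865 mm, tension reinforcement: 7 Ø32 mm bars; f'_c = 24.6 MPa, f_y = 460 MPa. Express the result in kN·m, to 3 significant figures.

A_s = 7 × 804 = 5628 mm².
T = A_s f_y = 5628 × 460 = 2588880 N = 2588.88 kN.
From C = T: a = T/(0.85 f'_c b) = 2588880/(0.85 × 24.6 × 415) = 298.34 mm.
M_n = T(d − a/2) = 2588.88 kN × (865 − 149.17) mm = 1853.20 kN·m.

M_n ≈ 1850 kN·m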